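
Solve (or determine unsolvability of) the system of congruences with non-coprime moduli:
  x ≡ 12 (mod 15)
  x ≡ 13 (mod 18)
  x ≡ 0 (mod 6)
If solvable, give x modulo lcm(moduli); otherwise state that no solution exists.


Moduli 15, 18, 6 are not pairwise coprime, so CRT works modulo lcm(m_i) when all pairwise compatibility conditions hold.
Pairwise compatibility: gcd(m_i, m_j) must divide a_i - a_j for every pair.
Merge one congruence at a time:
  Start: x ≡ 12 (mod 15).
  Combine with x ≡ 13 (mod 18): gcd(15, 18) = 3, and 13 - 12 = 1 is NOT divisible by 3.
    ⇒ system is inconsistent (no integer solution).

No solution (the system is inconsistent).


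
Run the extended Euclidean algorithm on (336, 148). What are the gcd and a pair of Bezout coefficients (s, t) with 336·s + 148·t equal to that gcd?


Euclidean algorithm on (336, 148) — divide until remainder is 0:
  336 = 2 · 148 + 40
  148 = 3 · 40 + 28
  40 = 1 · 28 + 12
  28 = 2 · 12 + 4
  12 = 3 · 4 + 0
gcd(336, 148) = 4.
Track Bezout coefficients alongside the remainders: start with r₀ = 336 = a·1 + b·0 (s = 1, t = 0) and r₁ = 148 = a·0 + b·1 (s = 0, t = 1); each new remainder r_{k+1} = r_{k-1} − q_k·r_k inherits s_{k+1} = s_{k-1} − q_k·s_k, t_{k+1} = t_{k-1} − q_k·t_k, so r_k = a·s_k + b·t_k at every step:
  q = 2: r = 40, s = 1 − 2·0 = 1, t = 0 − 2·1 = -2  (check: 336·1 + 148·(-2) = 40)
  q = 3: r = 28, s = 0 − 3·1 = -3, t = 1 − 3·(-2) = 7  (check: 336·(-3) + 148·7 = 28)
  q = 1: r = 12, s = 1 − 1·(-3) = 4, t = -2 − 1·7 = -9  (check: 336·4 + 148·(-9) = 12)
  q = 2: r = 4, s = -3 − 2·4 = -11, t = 7 − 2·(-9) = 25  (check: 336·(-11) + 148·25 = 4)
The row with r = 4 (the gcd) gives the Bezout coefficients s = -11, t = 25.
Result: 336 · (-11) + 148 · (25) = 4.

gcd(336, 148) = 4; s = -11, t = 25 (check: 336·(-11) + 148·25 = 4).


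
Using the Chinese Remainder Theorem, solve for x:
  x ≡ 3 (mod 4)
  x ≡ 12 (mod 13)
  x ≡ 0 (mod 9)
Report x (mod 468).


Moduli 4, 13, 9 are pairwise coprime; by CRT there is a unique solution modulo M = 4 · 13 · 9 = 468.
Solve pairwise, accumulating the modulus:
  Start with x ≡ 3 (mod 4).
  Combine with x ≡ 12 (mod 13): since gcd(4, 13) = 1, we get a unique residue mod 52.
    Write x = 3 + 4·t and substitute into x ≡ 12 (mod 13): 4·t ≡ 12 − 3 = 9 (mod 13).
    The inverse of 4 mod 13 is 10 (since 4·10 = 40 = 3·13 + 1), so t ≡ 10·9 = 90 ≡ 12 (mod 13).
    Then x = 3 + 4·12 = 51, valid modulo lcm(4, 13) = 52: x ≡ 51 (mod 52).
  Combine with x ≡ 0 (mod 9): since gcd(52, 9) = 1, we get a unique residue mod 468.
    Write x = 51 + 52·t and substitute into x ≡ 0 (mod 9): 52·t ≡ 0 − 51 = -51 (mod 9).
    Reduce coefficients mod 9: 7·t ≡ 3 (mod 9).
    The inverse of 7 mod 9 is 4 (since 7·4 = 28 = 3·9 + 1), so t ≡ 4·3 = 12 ≡ 3 (mod 9).
    Then x = 51 + 52·3 = 207, valid modulo lcm(52, 9) = 468: x ≡ 207 (mod 468).
Verify: 207 mod 4 = 3 ✓, 207 mod 13 = 12 ✓, 207 mod 9 = 0 ✓.

x ≡ 207 (mod 468).


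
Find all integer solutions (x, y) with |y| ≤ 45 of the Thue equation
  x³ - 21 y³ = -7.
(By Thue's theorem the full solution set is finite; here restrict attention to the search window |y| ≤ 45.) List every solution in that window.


The equation is x³ - 21y³ = -7. For fixed y, x³ = 21·y³ − 7, so a solution requires the RHS to be a perfect cube.
Strategy: iterate y from -45 to 45, compute RHS = 21·y³ − 7, and check whether it is a (positive or negative) perfect cube.
Check small values of y:
  y = 0: RHS = -7 is not a perfect cube.
  y = 1: RHS = 14 is not a perfect cube.
  y = -1: RHS = -28 is not a perfect cube.
  y = 2: RHS = 161 is not a perfect cube.
  y = -2: RHS = -175 is not a perfect cube.
  y = 3: RHS = 560 is not a perfect cube.
  y = -3: RHS = -574 is not a perfect cube.
Continuing the search up to |y| = 45 finds no solutions either.
No (x, y) in the scanned range satisfies the equation.

No integer solutions with |y| ≤ 45.


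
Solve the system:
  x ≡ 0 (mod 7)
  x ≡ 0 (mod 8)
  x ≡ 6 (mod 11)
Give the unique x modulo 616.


Moduli 7, 8, 11 are pairwise coprime; by CRT there is a unique solution modulo M = 7 · 8 · 11 = 616.
Solve pairwise, accumulating the modulus:
  Start with x ≡ 0 (mod 7).
  Combine with x ≡ 0 (mod 8): since gcd(7, 8) = 1, we get a unique residue mod 56.
    Write x = 0 + 7·t and substitute into x ≡ 0 (mod 8): 7·t ≡ 0 − 0 = 0 (mod 8).
    The inverse of 7 mod 8 is 7 (since 7·7 = 49 = 6·8 + 1), so t ≡ 7·0 = 0 ≡ 0 (mod 8).
    Then x = 0 + 7·0 = 0, valid modulo lcm(7, 8) = 56: x ≡ 0 (mod 56).
  Combine with x ≡ 6 (mod 11): since gcd(56, 11) = 1, we get a unique residue mod 616.
    Write x = 0 + 56·t and substitute into x ≡ 6 (mod 11): 56·t ≡ 6 − 0 = 6 (mod 11).
    Reduce coefficients mod 11: 1·t ≡ 6 (mod 11).
    So t ≡ 6 (mod 11).
    Then x = 0 + 56·6 = 336, valid modulo lcm(56, 11) = 616: x ≡ 336 (mod 616).
Verify: 336 mod 7 = 0 ✓, 336 mod 8 = 0 ✓, 336 mod 11 = 6 ✓.

x ≡ 336 (mod 616).


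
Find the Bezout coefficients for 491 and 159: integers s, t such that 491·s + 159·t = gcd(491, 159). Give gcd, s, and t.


Euclidean algorithm on (491, 159) — divide until remainder is 0:
  491 = 3 · 159 + 14
  159 = 11 · 14 + 5
  14 = 2 · 5 + 4
  5 = 1 · 4 + 1
  4 = 4 · 1 + 0
gcd(491, 159) = 1.
Track Bezout coefficients alongside the remainders: start with r₀ = 491 = a·1 + b·0 (s = 1, t = 0) and r₁ = 159 = a·0 + b·1 (s = 0, t = 1); each new remainder r_{k+1} = r_{k-1} − q_k·r_k inherits s_{k+1} = s_{k-1} − q_k·s_k, t_{k+1} = t_{k-1} − q_k·t_k, so r_k = a·s_k + b·t_k at every step:
  q = 3: r = 14, s = 1 − 3·0 = 1, t = 0 − 3·1 = -3  (check: 491·1 + 159·(-3) = 14)
  q = 11: r = 5, s = 0 − 11·1 = -11, t = 1 − 11·(-3) = 34  (check: 491·(-11) + 159·34 = 5)
  q = 2: r = 4, s = 1 − 2·(-11) = 23, t = -3 − 2·34 = -71  (check: 491·23 + 159·(-71) = 4)
  q = 1: r = 1, s = -11 − 1·23 = -34, t = 34 − 1·(-71) = 105  (check: 491·(-34) + 159·105 = 1)
The row with r = 1 (the gcd) gives the Bezout coefficients s = -34, t = 105.
Result: 491 · (-34) + 159 · (105) = 1.

gcd(491, 159) = 1; s = -34, t = 105 (check: 491·(-34) + 159·105 = 1).


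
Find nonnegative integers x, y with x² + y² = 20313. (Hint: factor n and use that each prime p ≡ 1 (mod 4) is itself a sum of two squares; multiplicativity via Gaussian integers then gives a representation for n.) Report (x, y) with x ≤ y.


Step 1: Factor n = 20313 = 3^2 · 37 · 61.
Step 2: Check the mod-4 condition on each prime factor: 3 ≡ 3 (mod 4), exponent 2 (must be even); 37 ≡ 1 (mod 4), exponent 1; 61 ≡ 1 (mod 4), exponent 1.
All primes ≡ 3 (mod 4) appear to even exponent (or don't appear), so by the two-squares theorem n IS expressible as a sum of two squares.
Step 3: Build a representation. Group n = k² · m with k = 3 and m = 37 · 61 = 2257 (a product of primes ≡ 1 (mod 4)); a representation of m scales to one of n via (k·x)² + (k·y)² = k²(x² + y²). Each prime p ≡ 1 (mod 4) is itself a sum of two squares; find a² by testing p − a² for a perfect square:
  37: 37 − 1² = 36 = 6² ⇒ 37 = 1² + 6².
  61: 61 − 1² = 60, 61 − 2² = 57, 61 − 3² = 52, 61 − 4² = 45, 61 − 5² = 36 = 6² ⇒ 61 = 5² + 6².
  Combine using the Brahmagupta–Fibonacci identity (a² + b²)(c² + d²) = (ac − bd)² + (ad + bc)² = (ac + bd)² + (ad − bc)²:
  37 · 61 = 2257: from (1² + 6²)(5² + 6²), take (1·5 − 6·6, 1·6 + 6·5) = (5 − 36, 6 + 30) = (-31, 36); dropping signs (only squares matter) gives (31, 36); check 31² + 36² = 961 + 1296 = 2257 ✓.
  Scale by k = 3: (3·31, 3·36) = (93, 108).
Step 4: Order so x ≤ y and verify: 93² + 108² = 8649 + 11664 = 20313 = n. ✓

n = 20313 = 93² + 108² (one valid representation with x ≤ y).


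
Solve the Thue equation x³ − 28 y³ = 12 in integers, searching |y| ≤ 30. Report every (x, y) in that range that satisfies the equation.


The equation is x³ - 28y³ = 12. For fixed y, x³ = 28·y³ + 12, so a solution requires the RHS to be a perfect cube.
Strategy: iterate y from -30 to 30, compute RHS = 28·y³ + 12, and check whether it is a (positive or negative) perfect cube.
Check small values of y:
  y = 0: RHS = 12 is not a perfect cube.
  y = 1: RHS = 40 is not a perfect cube.
  y = -1: RHS = -16 is not a perfect cube.
  y = 2: RHS = 236 is not a perfect cube.
  y = -2: RHS = -212 is not a perfect cube.
  y = 3: RHS = 768 is not a perfect cube.
  y = -3: RHS = -744 is not a perfect cube.
Continuing the search up to |y| = 30 finds no solutions either.
No (x, y) in the scanned range satisfies the equation.

No integer solutions with |y| ≤ 30.


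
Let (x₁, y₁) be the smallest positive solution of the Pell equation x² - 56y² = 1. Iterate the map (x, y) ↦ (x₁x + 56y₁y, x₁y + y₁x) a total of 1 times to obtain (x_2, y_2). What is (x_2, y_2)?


Step 1: Find the fundamental solution (x₁, y₁) of x² - 56y² = 1.
  Expand √56 as a continued fraction. a₀ = ⌊√56⌋ = 7; iterate m_{k+1} = d_k·a_k − m_k, d_{k+1} = (56 − m_{k+1}²)/d_k, a_{k+1} = ⌊(a₀ + m_{k+1})/d_{k+1}⌋ (starting m₀ = 0, d₀ = 1), with convergents p_k = a_k·p_{k-1} + p_{k-2}, q_k = a_k·q_{k-1} + q_{k-2} (p₋₁ = 1, q₋₁ = 0):
  k = 0: a₀ = 7; p₀/q₀ = 7/1; p₀² − 56·q₀² = 49 − 56 = -7.
  k = 1: m = 7, d = 7, a = ⌊(7 + 7)/7⌋ = 2; p/q = (2·7 + 1)/(2·1 + 0) = 15/2; p² − 56·q² = 225 − 224 = 1.
  The first convergent with p² − 56·q² = 1 gives the fundamental solution (x₁, y₁) = (15, 2).
Step 2: Apply the recurrence (x_{n+1}, y_{n+1}) = (x₁x_n + 56y₁y_n, x₁y_n + y₁x_n) repeatedly.
  From (x_1, y_1) = (15, 2): x_2 = 15·15 + 56·2·2 = 449; y_2 = 15·2 + 2·15 = 60.
Step 3: Verify x_2² - 56·y_2² = 201601 - 201600 = 1 (should be 1). ✓

(x_1, y_1) = (15, 2); (x_2, y_2) = (449, 60).


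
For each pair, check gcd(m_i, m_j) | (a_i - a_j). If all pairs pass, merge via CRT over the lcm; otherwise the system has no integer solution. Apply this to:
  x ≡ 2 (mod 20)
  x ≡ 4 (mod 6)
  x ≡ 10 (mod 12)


Moduli 20, 6, 12 are not pairwise coprime, so CRT works modulo lcm(m_i) when all pairwise compatibility conditions hold.
Pairwise compatibility: gcd(m_i, m_j) must divide a_i - a_j for every pair.
Merge one congruence at a time:
  Start: x ≡ 2 (mod 20).
  Combine with x ≡ 4 (mod 6): gcd(20, 6) = 2; 4 - 2 = 2, which IS divisible by 2, so compatible.
    Write x = 2 + 20·t and substitute into x ≡ 4 (mod 6): 20·t ≡ 4 − 2 = 2 (mod 6).
    Divide the congruence (and modulus) by g = 2: 10·t ≡ 1 (mod 3).
    Reduce coefficients mod 3: 1·t ≡ 1 (mod 3).
    So t ≡ 1 (mod 3).
    Then x = 2 + 20·1 = 22, valid modulo lcm(20, 6) = 60: x ≡ 22 (mod 60).
  Combine with x ≡ 10 (mod 12): gcd(60, 12) = 12; 10 - 22 = -12, which IS divisible by 12, so compatible.
    Write x = 22 + 60·t and substitute into x ≡ 10 (mod 12): 60·t ≡ 10 − 22 = -12 (mod 12).
    Divide the congruence (and modulus) by g = 12: 5·t ≡ -1 (mod 1).
    Modulo 1 every t works; take t = 0.
    Then x = 22 + 60·0 = 22, valid modulo lcm(60, 12) = 60: x ≡ 22 (mod 60).
Verify: 22 mod 20 = 2, 22 mod 6 = 4, 22 mod 12 = 10.

x ≡ 22 (mod 60).


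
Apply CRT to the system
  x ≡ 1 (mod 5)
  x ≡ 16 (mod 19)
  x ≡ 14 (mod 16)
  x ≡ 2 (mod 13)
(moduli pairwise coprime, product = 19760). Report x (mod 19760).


Product of moduli M = 5 · 19 · 16 · 13 = 19760.
Merge one congruence at a time:
  Start: x ≡ 1 (mod 5).
  Combine with x ≡ 16 (mod 19); new modulus lcm = 95.
    Write x = 1 + 5·t and substitute into x ≡ 16 (mod 19): 5·t ≡ 16 − 1 = 15 (mod 19).
    The inverse of 5 mod 19 is 4 (since 5·4 = 20 = 1·19 + 1), so t ≡ 4·15 = 60 ≡ 3 (mod 19).
    Then x = 1 + 5·3 = 16, valid modulo lcm(5, 19) = 95: x ≡ 16 (mod 95).
  Combine with x ≡ 14 (mod 16); new modulus lcm = 1520.
    Write x = 16 + 95·t and substitute into x ≡ 14 (mod 16): 95·t ≡ 14 − 16 = -2 (mod 16).
    Reduce coefficients mod 16: 15·t ≡ 14 (mod 16).
    The inverse of 15 mod 16 is 15 (since 15·15 = 225 = 14·16 + 1), so t ≡ 15·14 = 210 ≡ 2 (mod 16).
    Then x = 16 + 95·2 = 206, valid modulo lcm(95, 16) = 1520: x ≡ 206 (mod 1520).
  Combine with x ≡ 2 (mod 13); new modulus lcm = 19760.
    Write x = 206 + 1520·t and substitute into x ≡ 2 (mod 13): 1520·t ≡ 2 − 206 = -204 (mod 13).
    Reduce coefficients mod 13: 12·t ≡ 4 (mod 13).
    The inverse of 12 mod 13 is 12 (since 12·12 = 144 = 11·13 + 1), so t ≡ 12·4 = 48 ≡ 9 (mod 13).
    Then x = 206 + 1520·9 = 13886, valid modulo lcm(1520, 13) = 19760: x ≡ 13886 (mod 19760).
Verify against each original: 13886 mod 5 = 1, 13886 mod 19 = 16, 13886 mod 16 = 14, 13886 mod 13 = 2.

x ≡ 13886 (mod 19760).


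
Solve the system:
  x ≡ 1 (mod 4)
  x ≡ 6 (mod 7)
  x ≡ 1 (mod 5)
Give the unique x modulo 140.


Moduli 4, 7, 5 are pairwise coprime; by CRT there is a unique solution modulo M = 4 · 7 · 5 = 140.
Solve pairwise, accumulating the modulus:
  Start with x ≡ 1 (mod 4).
  Combine with x ≡ 6 (mod 7): since gcd(4, 7) = 1, we get a unique residue mod 28.
    Write x = 1 + 4·t and substitute into x ≡ 6 (mod 7): 4·t ≡ 6 − 1 = 5 (mod 7).
    The inverse of 4 mod 7 is 2 (since 4·2 = 8 = 1·7 + 1), so t ≡ 2·5 = 10 ≡ 3 (mod 7).
    Then x = 1 + 4·3 = 13, valid modulo lcm(4, 7) = 28: x ≡ 13 (mod 28).
  Combine with x ≡ 1 (mod 5): since gcd(28, 5) = 1, we get a unique residue mod 140.
    Write x = 13 + 28·t and substitute into x ≡ 1 (mod 5): 28·t ≡ 1 − 13 = -12 (mod 5).
    Reduce coefficients mod 5: 3·t ≡ 3 (mod 5).
    The inverse of 3 mod 5 is 2 (since 3·2 = 6 = 1·5 + 1), so t ≡ 2·3 = 6 ≡ 1 (mod 5).
    Then x = 13 + 28·1 = 41, valid modulo lcm(28, 5) = 140: x ≡ 41 (mod 140).
Verify: 41 mod 4 = 1 ✓, 41 mod 7 = 6 ✓, 41 mod 5 = 1 ✓.

x ≡ 41 (mod 140).


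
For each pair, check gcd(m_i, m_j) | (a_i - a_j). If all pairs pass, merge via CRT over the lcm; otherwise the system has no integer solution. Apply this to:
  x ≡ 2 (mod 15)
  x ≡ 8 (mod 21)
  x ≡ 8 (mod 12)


Moduli 15, 21, 12 are not pairwise coprime, so CRT works modulo lcm(m_i) when all pairwise compatibility conditions hold.
Pairwise compatibility: gcd(m_i, m_j) must divide a_i - a_j for every pair.
Merge one congruence at a time:
  Start: x ≡ 2 (mod 15).
  Combine with x ≡ 8 (mod 21): gcd(15, 21) = 3; 8 - 2 = 6, which IS divisible by 3, so compatible.
    Write x = 2 + 15·t and substitute into x ≡ 8 (mod 21): 15·t ≡ 8 − 2 = 6 (mod 21).
    Divide the congruence (and modulus) by g = 3: 5·t ≡ 2 (mod 7).
    The inverse of 5 mod 7 is 3 (since 5·3 = 15 = 2·7 + 1), so t ≡ 3·2 = 6 ≡ 6 (mod 7).
    Then x = 2 + 15·6 = 92, valid modulo lcm(15, 21) = 105: x ≡ 92 (mod 105).
  Combine with x ≡ 8 (mod 12): gcd(105, 12) = 3; 8 - 92 = -84, which IS divisible by 3, so compatible.
    Write x = 92 + 105·t and substitute into x ≡ 8 (mod 12): 105·t ≡ 8 − 92 = -84 (mod 12).
    Divide the congruence (and modulus) by g = 3: 35·t ≡ -28 (mod 4).
    Reduce coefficients mod 4: 3·t ≡ 0 (mod 4).
    The inverse of 3 mod 4 is 3 (since 3·3 = 9 = 2·4 + 1), so t ≡ 3·0 = 0 ≡ 0 (mod 4).
    Then x = 92 + 105·0 = 92, valid modulo lcm(105, 12) = 420: x ≡ 92 (mod 420).
Verify: 92 mod 15 = 2, 92 mod 21 = 8, 92 mod 12 = 8.

x ≡ 92 (mod 420).


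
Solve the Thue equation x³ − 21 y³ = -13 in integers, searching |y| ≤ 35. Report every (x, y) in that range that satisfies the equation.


The equation is x³ - 21y³ = -13. For fixed y, x³ = 21·y³ − 13, so a solution requires the RHS to be a perfect cube.
Strategy: iterate y from -35 to 35, compute RHS = 21·y³ − 13, and check whether it is a (positive or negative) perfect cube.
Check small values of y:
  y = 0: RHS = -13 is not a perfect cube.
  y = 1: RHS = 8 = (2)³ ⇒ x = 2 works.
  y = -1: RHS = -34 is not a perfect cube.
  y = 2: RHS = 155 is not a perfect cube.
  y = -2: RHS = -181 is not a perfect cube.
  y = 3: RHS = 554 is not a perfect cube.
  y = -3: RHS = -580 is not a perfect cube.
Continuing, at y = 4: RHS = 1331 = (11)³ ⇒ x = 11 works.
Searching the remaining y in |y| ≤ 35 finds no further solutions.
Collected solutions: (2, 1), (11, 4).

Solutions (with |y| ≤ 35): (2, 1), (11, 4).


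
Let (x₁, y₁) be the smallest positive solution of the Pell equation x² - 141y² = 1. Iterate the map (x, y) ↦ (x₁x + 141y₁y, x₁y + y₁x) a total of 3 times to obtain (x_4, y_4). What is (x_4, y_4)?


Step 1: Find the fundamental solution (x₁, y₁) of x² - 141y² = 1.
  Expand √141 as a continued fraction. a₀ = ⌊√141⌋ = 11; iterate m_{k+1} = d_k·a_k − m_k, d_{k+1} = (141 − m_{k+1}²)/d_k, a_{k+1} = ⌊(a₀ + m_{k+1})/d_{k+1}⌋ (starting m₀ = 0, d₀ = 1), with convergents p_k = a_k·p_{k-1} + p_{k-2}, q_k = a_k·q_{k-1} + q_{k-2} (p₋₁ = 1, q₋₁ = 0):
  k = 0: a₀ = 11; p₀/q₀ = 11/1; p₀² − 141·q₀² = 121 − 141 = -20.
  k = 1: m = 11, d = 20, a = ⌊(11 + 11)/20⌋ = 1; p/q = (1·11 + 1)/(1·1 + 0) = 12/1; p² − 141·q² = 144 − 141 = 3.
  k = 2: m = 9, d = 3, a = ⌊(11 + 9)/3⌋ = 6; p/q = (6·12 + 11)/(6·1 + 1) = 83/7; p² − 141·q² = 6889 − 6909 = -20.
  k = 3: m = 9, d = 20, a = ⌊(11 + 9)/20⌋ = 1; p/q = (1·83 + 12)/(1·7 + 1) = 95/8; p² − 141·q² = 9025 − 9024 = 1.
  The first convergent with p² − 141·q² = 1 gives the fundamental solution (x₁, y₁) = (95, 8).
Step 2: Apply the recurrence (x_{n+1}, y_{n+1}) = (x₁x_n + 141y₁y_n, x₁y_n + y₁x_n) repeatedly.
  From (x_1, y_1) = (95, 8): x_2 = 95·95 + 141·8·8 = 18049; y_2 = 95·8 + 8·95 = 1520.
  From (x_2, y_2) = (18049, 1520): x_3 = 95·18049 + 141·8·1520 = 3429215; y_3 = 95·1520 + 8·18049 = 288792.
  From (x_3, y_3) = (3429215, 288792): x_4 = 95·3429215 + 141·8·288792 = 651532801; y_4 = 95·288792 + 8·3429215 = 54868960.
Step 3: Verify x_4² - 141·y_4² = 424494990778905601 - 424494990778905600 = 1 (should be 1). ✓

(x_1, y_1) = (95, 8); (x_4, y_4) = (651532801, 54868960).


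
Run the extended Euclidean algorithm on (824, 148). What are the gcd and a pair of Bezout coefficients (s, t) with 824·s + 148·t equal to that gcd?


Euclidean algorithm on (824, 148) — divide until remainder is 0:
  824 = 5 · 148 + 84
  148 = 1 · 84 + 64
  84 = 1 · 64 + 20
  64 = 3 · 20 + 4
  20 = 5 · 4 + 0
gcd(824, 148) = 4.
Track Bezout coefficients alongside the remainders: start with r₀ = 824 = a·1 + b·0 (s = 1, t = 0) and r₁ = 148 = a·0 + b·1 (s = 0, t = 1); each new remainder r_{k+1} = r_{k-1} − q_k·r_k inherits s_{k+1} = s_{k-1} − q_k·s_k, t_{k+1} = t_{k-1} − q_k·t_k, so r_k = a·s_k + b·t_k at every step:
  q = 5: r = 84, s = 1 − 5·0 = 1, t = 0 − 5·1 = -5  (check: 824·1 + 148·(-5) = 84)
  q = 1: r = 64, s = 0 − 1·1 = -1, t = 1 − 1·(-5) = 6  (check: 824·(-1) + 148·6 = 64)
  q = 1: r = 20, s = 1 − 1·(-1) = 2, t = -5 − 1·6 = -11  (check: 824·2 + 148·(-11) = 20)
  q = 3: r = 4, s = -1 − 3·2 = -7, t = 6 − 3·(-11) = 39  (check: 824·(-7) + 148·39 = 4)
The row with r = 4 (the gcd) gives the Bezout coefficients s = -7, t = 39.
Result: 824 · (-7) + 148 · (39) = 4.

gcd(824, 148) = 4; s = -7, t = 39 (check: 824·(-7) + 148·39 = 4).


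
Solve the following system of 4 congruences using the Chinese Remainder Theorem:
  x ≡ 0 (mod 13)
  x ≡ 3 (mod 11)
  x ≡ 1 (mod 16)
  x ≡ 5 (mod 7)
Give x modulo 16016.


Product of moduli M = 13 · 11 · 16 · 7 = 16016.
Merge one congruence at a time:
  Start: x ≡ 0 (mod 13).
  Combine with x ≡ 3 (mod 11); new modulus lcm = 143.
    Write x = 0 + 13·t and substitute into x ≡ 3 (mod 11): 13·t ≡ 3 − 0 = 3 (mod 11).
    Reduce coefficients mod 11: 2·t ≡ 3 (mod 11).
    The inverse of 2 mod 11 is 6 (since 2·6 = 12 = 1·11 + 1), so t ≡ 6·3 = 18 ≡ 7 (mod 11).
    Then x = 0 + 13·7 = 91, valid modulo lcm(13, 11) = 143: x ≡ 91 (mod 143).
  Combine with x ≡ 1 (mod 16); new modulus lcm = 2288.
    Write x = 91 + 143·t and substitute into x ≡ 1 (mod 16): 143·t ≡ 1 − 91 = -90 (mod 16).
    Reduce coefficients mod 16: 15·t ≡ 6 (mod 16).
    The inverse of 15 mod 16 is 15 (since 15·15 = 225 = 14·16 + 1), so t ≡ 15·6 = 90 ≡ 10 (mod 16).
    Then x = 91 + 143·10 = 1521, valid modulo lcm(143, 16) = 2288: x ≡ 1521 (mod 2288).
  Combine with x ≡ 5 (mod 7); new modulus lcm = 16016.
    Write x = 1521 + 2288·t and substitute into x ≡ 5 (mod 7): 2288·t ≡ 5 − 1521 = -1516 (mod 7).
    Reduce coefficients mod 7: 6·t ≡ 3 (mod 7).
    The inverse of 6 mod 7 is 6 (since 6·6 = 36 = 5·7 + 1), so t ≡ 6·3 = 18 ≡ 4 (mod 7).
    Then x = 1521 + 2288·4 = 10673, valid modulo lcm(2288, 7) = 16016: x ≡ 10673 (mod 16016).
Verify against each original: 10673 mod 13 = 0, 10673 mod 11 = 3, 10673 mod 16 = 1, 10673 mod 7 = 5.

x ≡ 10673 (mod 16016).


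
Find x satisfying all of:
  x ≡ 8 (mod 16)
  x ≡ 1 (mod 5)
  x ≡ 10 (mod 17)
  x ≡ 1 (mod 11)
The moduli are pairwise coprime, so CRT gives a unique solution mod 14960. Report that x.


Product of moduli M = 16 · 5 · 17 · 11 = 14960.
Merge one congruence at a time:
  Start: x ≡ 8 (mod 16).
  Combine with x ≡ 1 (mod 5); new modulus lcm = 80.
    Write x = 8 + 16·t and substitute into x ≡ 1 (mod 5): 16·t ≡ 1 − 8 = -7 (mod 5).
    Reduce coefficients mod 5: 1·t ≡ 3 (mod 5).
    So t ≡ 3 (mod 5).
    Then x = 8 + 16·3 = 56, valid modulo lcm(16, 5) = 80: x ≡ 56 (mod 80).
  Combine with x ≡ 10 (mod 17); new modulus lcm = 1360.
    Write x = 56 + 80·t and substitute into x ≡ 10 (mod 17): 80·t ≡ 10 − 56 = -46 (mod 17).
    Reduce coefficients mod 17: 12·t ≡ 5 (mod 17).
    The inverse of 12 mod 17 is 10 (since 12·10 = 120 = 7·17 + 1), so t ≡ 10·5 = 50 ≡ 16 (mod 17).
    Then x = 56 + 80·16 = 1336, valid modulo lcm(80, 17) = 1360: x ≡ 1336 (mod 1360).
  Combine with x ≡ 1 (mod 11); new modulus lcm = 14960.
    Write x = 1336 + 1360·t and substitute into x ≡ 1 (mod 11): 1360·t ≡ 1 − 1336 = -1335 (mod 11).
    Reduce coefficients mod 11: 7·t ≡ 7 (mod 11).
    The inverse of 7 mod 11 is 8 (since 7·8 = 56 = 5·11 + 1), so t ≡ 8·7 = 56 ≡ 1 (mod 11).
    Then x = 1336 + 1360·1 = 2696, valid modulo lcm(1360, 11) = 14960: x ≡ 2696 (mod 14960).
Verify against each original: 2696 mod 16 = 8, 2696 mod 5 = 1, 2696 mod 17 = 10, 2696 mod 11 = 1.

x ≡ 2696 (mod 14960).


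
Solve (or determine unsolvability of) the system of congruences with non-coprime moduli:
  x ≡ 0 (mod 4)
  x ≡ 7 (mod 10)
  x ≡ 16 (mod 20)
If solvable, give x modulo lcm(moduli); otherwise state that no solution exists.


Moduli 4, 10, 20 are not pairwise coprime, so CRT works modulo lcm(m_i) when all pairwise compatibility conditions hold.
Pairwise compatibility: gcd(m_i, m_j) must divide a_i - a_j for every pair.
Merge one congruence at a time:
  Start: x ≡ 0 (mod 4).
  Combine with x ≡ 7 (mod 10): gcd(4, 10) = 2, and 7 - 0 = 7 is NOT divisible by 2.
    ⇒ system is inconsistent (no integer solution).

No solution (the system is inconsistent).


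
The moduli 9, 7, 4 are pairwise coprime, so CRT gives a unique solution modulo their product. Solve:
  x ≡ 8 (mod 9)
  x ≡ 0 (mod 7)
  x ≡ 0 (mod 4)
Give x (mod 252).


Moduli 9, 7, 4 are pairwise coprime; by CRT there is a unique solution modulo M = 9 · 7 · 4 = 252.
Solve pairwise, accumulating the modulus:
  Start with x ≡ 8 (mod 9).
  Combine with x ≡ 0 (mod 7): since gcd(9, 7) = 1, we get a unique residue mod 63.
    Write x = 8 + 9·t and substitute into x ≡ 0 (mod 7): 9·t ≡ 0 − 8 = -8 (mod 7).
    Reduce coefficients mod 7: 2·t ≡ 6 (mod 7).
    The inverse of 2 mod 7 is 4 (since 2·4 = 8 = 1·7 + 1), so t ≡ 4·6 = 24 ≡ 3 (mod 7).
    Then x = 8 + 9·3 = 35, valid modulo lcm(9, 7) = 63: x ≡ 35 (mod 63).
  Combine with x ≡ 0 (mod 4): since gcd(63, 4) = 1, we get a unique residue mod 252.
    Write x = 35 + 63·t and substitute into x ≡ 0 (mod 4): 63·t ≡ 0 − 35 = -35 (mod 4).
    Reduce coefficients mod 4: 3·t ≡ 1 (mod 4).
    The inverse of 3 mod 4 is 3 (since 3·3 = 9 = 2·4 + 1), so t ≡ 3·1 = 3 ≡ 3 (mod 4).
    Then x = 35 + 63·3 = 224, valid modulo lcm(63, 4) = 252: x ≡ 224 (mod 252).
Verify: 224 mod 9 = 8 ✓, 224 mod 7 = 0 ✓, 224 mod 4 = 0 ✓.

x ≡ 224 (mod 252).


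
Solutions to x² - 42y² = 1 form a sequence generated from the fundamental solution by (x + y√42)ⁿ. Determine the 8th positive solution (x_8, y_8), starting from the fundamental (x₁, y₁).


Step 1: Find the fundamental solution (x₁, y₁) of x² - 42y² = 1.
  Expand √42 as a continued fraction. a₀ = ⌊√42⌋ = 6; iterate m_{k+1} = d_k·a_k − m_k, d_{k+1} = (42 − m_{k+1}²)/d_k, a_{k+1} = ⌊(a₀ + m_{k+1})/d_{k+1}⌋ (starting m₀ = 0, d₀ = 1), with convergents p_k = a_k·p_{k-1} + p_{k-2}, q_k = a_k·q_{k-1} + q_{k-2} (p₋₁ = 1, q₋₁ = 0):
  k = 0: a₀ = 6; p₀/q₀ = 6/1; p₀² − 42·q₀² = 36 − 42 = -6.
  k = 1: m = 6, d = 6, a = ⌊(6 + 6)/6⌋ = 2; p/q = (2·6 + 1)/(2·1 + 0) = 13/2; p² − 42·q² = 169 − 168 = 1.
  The first convergent with p² − 42·q² = 1 gives the fundamental solution (x₁, y₁) = (13, 2).
Step 2: Apply the recurrence (x_{n+1}, y_{n+1}) = (x₁x_n + 42y₁y_n, x₁y_n + y₁x_n) repeatedly.
  From (x_1, y_1) = (13, 2): x_2 = 13·13 + 42·2·2 = 337; y_2 = 13·2 + 2·13 = 52.
  From (x_2, y_2) = (337, 52): x_3 = 13·337 + 42·2·52 = 8749; y_3 = 13·52 + 2·337 = 1350.
  From (x_3, y_3) = (8749, 1350): x_4 = 13·8749 + 42·2·1350 = 227137; y_4 = 13·1350 + 2·8749 = 35048.
  From (x_4, y_4) = (227137, 35048): x_5 = 13·227137 + 42·2·35048 = 5896813; y_5 = 13·35048 + 2·227137 = 909898.
  From (x_5, y_5) = (5896813, 909898): x_6 = 13·5896813 + 42·2·909898 = 153090001; y_6 = 13·909898 + 2·5896813 = 23622300.
  From (x_6, y_6) = (153090001, 23622300): x_7 = 13·153090001 + 42·2·23622300 = 3974443213; y_7 = 13·23622300 + 2·153090001 = 613269902.
  From (x_7, y_7) = (3974443213, 613269902): x_8 = 13·3974443213 + 42·2·613269902 = 103182433537; y_8 = 13·613269902 + 2·3974443213 = 15921395152.
Step 3: Verify x_8² - 42·y_8² = 10646614590617422330369 - 10646614590617422330368 = 1 (should be 1). ✓

(x_1, y_1) = (13, 2); (x_8, y_8) = (103182433537, 15921395152).


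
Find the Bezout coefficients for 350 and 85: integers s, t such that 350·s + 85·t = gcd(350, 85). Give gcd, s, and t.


Euclidean algorithm on (350, 85) — divide until remainder is 0:
  350 = 4 · 85 + 10
  85 = 8 · 10 + 5
  10 = 2 · 5 + 0
gcd(350, 85) = 5.
Track Bezout coefficients alongside the remainders: start with r₀ = 350 = a·1 + b·0 (s = 1, t = 0) and r₁ = 85 = a·0 + b·1 (s = 0, t = 1); each new remainder r_{k+1} = r_{k-1} − q_k·r_k inherits s_{k+1} = s_{k-1} − q_k·s_k, t_{k+1} = t_{k-1} − q_k·t_k, so r_k = a·s_k + b·t_k at every step:
  q = 4: r = 10, s = 1 − 4·0 = 1, t = 0 − 4·1 = -4  (check: 350·1 + 85·(-4) = 10)
  q = 8: r = 5, s = 0 − 8·1 = -8, t = 1 − 8·(-4) = 33  (check: 350·(-8) + 85·33 = 5)
The row with r = 5 (the gcd) gives the Bezout coefficients s = -8, t = 33.
Result: 350 · (-8) + 85 · (33) = 5.

gcd(350, 85) = 5; s = -8, t = 33 (check: 350·(-8) + 85·33 = 5).


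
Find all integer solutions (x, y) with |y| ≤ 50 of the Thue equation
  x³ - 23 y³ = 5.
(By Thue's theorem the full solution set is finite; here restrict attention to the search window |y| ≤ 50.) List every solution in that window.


The equation is x³ - 23y³ = 5. For fixed y, x³ = 23·y³ + 5, so a solution requires the RHS to be a perfect cube.
Strategy: iterate y from -50 to 50, compute RHS = 23·y³ + 5, and check whether it is a (positive or negative) perfect cube.
Check small values of y:
  y = 0: RHS = 5 is not a perfect cube.
  y = 1: RHS = 28 is not a perfect cube.
  y = -1: RHS = -18 is not a perfect cube.
  y = 2: RHS = 189 is not a perfect cube.
  y = -2: RHS = -179 is not a perfect cube.
  y = 3: RHS = 626 is not a perfect cube.
  y = -3: RHS = -616 is not a perfect cube.
Continuing the search up to |y| = 50 finds no solutions either.
No (x, y) in the scanned range satisfies the equation.

No integer solutions with |y| ≤ 50.


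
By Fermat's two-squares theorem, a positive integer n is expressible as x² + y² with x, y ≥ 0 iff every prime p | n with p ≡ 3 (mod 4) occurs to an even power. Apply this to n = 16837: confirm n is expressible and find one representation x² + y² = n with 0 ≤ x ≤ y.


Step 1: Factor n = 16837 = 113 · 149.
Step 2: Check the mod-4 condition on each prime factor: 113 ≡ 1 (mod 4), exponent 1; 149 ≡ 1 (mod 4), exponent 1.
All primes ≡ 3 (mod 4) appear to even exponent (or don't appear), so by the two-squares theorem n IS expressible as a sum of two squares.
Step 3: Build a representation. Here n = 113 · 149 is a product of primes ≡ 1 (mod 4). Each prime p ≡ 1 (mod 4) is itself a sum of two squares; find a² by testing p − a² for a perfect square:
  113: 113 − 1² = 112, 113 − 2² = 109, 113 − 3² = 104, 113 − 4² = 97, 113 − 5² = 88, 113 − 6² = 77, 113 − 7² = 64 = 8² ⇒ 113 = 7² + 8².
  149: 149 − 1² = 148, 149 − 2² = 145, 149 − 3² = 140, 149 − 4² = 133, 149 − 5² = 124, 149 − 6² = 113, 149 − 7² = 100 = 10² ⇒ 149 = 7² + 10².
  Combine using the Brahmagupta–Fibonacci identity (a² + b²)(c² + d²) = (ac − bd)² + (ad + bc)² = (ac + bd)² + (ad − bc)²:
  113 · 149 = 16837: from (7² + 8²)(7² + 10²), take (7·7 − 8·10, 7·10 + 8·7) = (49 − 80, 70 + 56) = (-31, 126); dropping signs (only squares matter) gives (31, 126); check 31² + 126² = 961 + 15876 = 16837 ✓.
Step 4: Order so x ≤ y and verify: 31² + 126² = 961 + 15876 = 16837 = n. ✓

n = 16837 = 31² + 126² (one valid representation with x ≤ y).


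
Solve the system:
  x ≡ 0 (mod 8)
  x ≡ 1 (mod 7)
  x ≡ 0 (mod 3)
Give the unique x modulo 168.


Moduli 8, 7, 3 are pairwise coprime; by CRT there is a unique solution modulo M = 8 · 7 · 3 = 168.
Solve pairwise, accumulating the modulus:
  Start with x ≡ 0 (mod 8).
  Combine with x ≡ 1 (mod 7): since gcd(8, 7) = 1, we get a unique residue mod 56.
    Write x = 0 + 8·t and substitute into x ≡ 1 (mod 7): 8·t ≡ 1 − 0 = 1 (mod 7).
    Reduce coefficients mod 7: 1·t ≡ 1 (mod 7).
    So t ≡ 1 (mod 7).
    Then x = 0 + 8·1 = 8, valid modulo lcm(8, 7) = 56: x ≡ 8 (mod 56).
  Combine with x ≡ 0 (mod 3): since gcd(56, 3) = 1, we get a unique residue mod 168.
    Write x = 8 + 56·t and substitute into x ≡ 0 (mod 3): 56·t ≡ 0 − 8 = -8 (mod 3).
    Reduce coefficients mod 3: 2·t ≡ 1 (mod 3).
    The inverse of 2 mod 3 is 2 (since 2·2 = 4 = 1·3 + 1), so t ≡ 2·1 = 2 ≡ 2 (mod 3).
    Then x = 8 + 56·2 = 120, valid modulo lcm(56, 3) = 168: x ≡ 120 (mod 168).
Verify: 120 mod 8 = 0 ✓, 120 mod 7 = 1 ✓, 120 mod 3 = 0 ✓.

x ≡ 120 (mod 168).


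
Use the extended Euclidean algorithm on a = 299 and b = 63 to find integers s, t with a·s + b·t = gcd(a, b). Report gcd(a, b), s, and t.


Euclidean algorithm on (299, 63) — divide until remainder is 0:
  299 = 4 · 63 + 47
  63 = 1 · 47 + 16
  47 = 2 · 16 + 15
  16 = 1 · 15 + 1
  15 = 15 · 1 + 0
gcd(299, 63) = 1.
Track Bezout coefficients alongside the remainders: start with r₀ = 299 = a·1 + b·0 (s = 1, t = 0) and r₁ = 63 = a·0 + b·1 (s = 0, t = 1); each new remainder r_{k+1} = r_{k-1} − q_k·r_k inherits s_{k+1} = s_{k-1} − q_k·s_k, t_{k+1} = t_{k-1} − q_k·t_k, so r_k = a·s_k + b·t_k at every step:
  q = 4: r = 47, s = 1 − 4·0 = 1, t = 0 − 4·1 = -4  (check: 299·1 + 63·(-4) = 47)
  q = 1: r = 16, s = 0 − 1·1 = -1, t = 1 − 1·(-4) = 5  (check: 299·(-1) + 63·5 = 16)
  q = 2: r = 15, s = 1 − 2·(-1) = 3, t = -4 − 2·5 = -14  (check: 299·3 + 63·(-14) = 15)
  q = 1: r = 1, s = -1 − 1·3 = -4, t = 5 − 1·(-14) = 19  (check: 299·(-4) + 63·19 = 1)
The row with r = 1 (the gcd) gives the Bezout coefficients s = -4, t = 19.
Result: 299 · (-4) + 63 · (19) = 1.

gcd(299, 63) = 1; s = -4, t = 19 (check: 299·(-4) + 63·19 = 1).


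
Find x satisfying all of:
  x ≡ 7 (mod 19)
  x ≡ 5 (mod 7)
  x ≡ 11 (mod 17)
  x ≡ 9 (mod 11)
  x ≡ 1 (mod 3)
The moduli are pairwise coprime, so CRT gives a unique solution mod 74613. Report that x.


Product of moduli M = 19 · 7 · 17 · 11 · 3 = 74613.
Merge one congruence at a time:
  Start: x ≡ 7 (mod 19).
  Combine with x ≡ 5 (mod 7); new modulus lcm = 133.
    Write x = 7 + 19·t and substitute into x ≡ 5 (mod 7): 19·t ≡ 5 − 7 = -2 (mod 7).
    Reduce coefficients mod 7: 5·t ≡ 5 (mod 7).
    The inverse of 5 mod 7 is 3 (since 5·3 = 15 = 2·7 + 1), so t ≡ 3·5 = 15 ≡ 1 (mod 7).
    Then x = 7 + 19·1 = 26, valid modulo lcm(19, 7) = 133: x ≡ 26 (mod 133).
  Combine with x ≡ 11 (mod 17); new modulus lcm = 2261.
    Write x = 26 + 133·t and substitute into x ≡ 11 (mod 17): 133·t ≡ 11 − 26 = -15 (mod 17).
    Reduce coefficients mod 17: 14·t ≡ 2 (mod 17).
    The inverse of 14 mod 17 is 11 (since 14·11 = 154 = 9·17 + 1), so t ≡ 11·2 = 22 ≡ 5 (mod 17).
    Then x = 26 + 133·5 = 691, valid modulo lcm(133, 17) = 2261: x ≡ 691 (mod 2261).
  Combine with x ≡ 9 (mod 11); new modulus lcm = 24871.
    Write x = 691 + 2261·t and substitute into x ≡ 9 (mod 11): 2261·t ≡ 9 − 691 = -682 (mod 11).
    Reduce coefficients mod 11: 6·t ≡ 0 (mod 11).
    The inverse of 6 mod 11 is 2 (since 6·2 = 12 = 1·11 + 1), so t ≡ 2·0 = 0 ≡ 0 (mod 11).
    Then x = 691 + 2261·0 = 691, valid modulo lcm(2261, 11) = 24871: x ≡ 691 (mod 24871).
  Combine with x ≡ 1 (mod 3); new modulus lcm = 74613.
    Write x = 691 + 24871·t and substitute into x ≡ 1 (mod 3): 24871·t ≡ 1 − 691 = -690 (mod 3).
    Reduce coefficients mod 3: 1·t ≡ 0 (mod 3).
    So t ≡ 0 (mod 3).
    Then x = 691 + 24871·0 = 691, valid modulo lcm(24871, 3) = 74613: x ≡ 691 (mod 74613).
Verify against each original: 691 mod 19 = 7, 691 mod 7 = 5, 691 mod 17 = 11, 691 mod 11 = 9, 691 mod 3 = 1.

x ≡ 691 (mod 74613).


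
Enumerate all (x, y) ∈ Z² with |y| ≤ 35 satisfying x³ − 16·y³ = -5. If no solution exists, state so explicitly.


The equation is x³ - 16y³ = -5. For fixed y, x³ = 16·y³ − 5, so a solution requires the RHS to be a perfect cube.
Strategy: iterate y from -35 to 35, compute RHS = 16·y³ − 5, and check whether it is a (positive or negative) perfect cube.
Check small values of y:
  y = 0: RHS = -5 is not a perfect cube.
  y = 1: RHS = 11 is not a perfect cube.
  y = -1: RHS = -21 is not a perfect cube.
  y = 2: RHS = 123 is not a perfect cube.
  y = -2: RHS = -133 is not a perfect cube.
  y = 3: RHS = 427 is not a perfect cube.
  y = -3: RHS = -437 is not a perfect cube.
Continuing the search up to |y| = 35 finds no solutions either.
No (x, y) in the scanned range satisfies the equation.

No integer solutions with |y| ≤ 35.


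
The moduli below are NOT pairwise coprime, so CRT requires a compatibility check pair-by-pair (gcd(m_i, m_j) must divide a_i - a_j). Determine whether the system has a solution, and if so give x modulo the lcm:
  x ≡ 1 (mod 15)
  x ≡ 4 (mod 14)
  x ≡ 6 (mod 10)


Moduli 15, 14, 10 are not pairwise coprime, so CRT works modulo lcm(m_i) when all pairwise compatibility conditions hold.
Pairwise compatibility: gcd(m_i, m_j) must divide a_i - a_j for every pair.
Merge one congruence at a time:
  Start: x ≡ 1 (mod 15).
  Combine with x ≡ 4 (mod 14): gcd(15, 14) = 1; 4 - 1 = 3, which IS divisible by 1, so compatible.
    Write x = 1 + 15·t and substitute into x ≡ 4 (mod 14): 15·t ≡ 4 − 1 = 3 (mod 14).
    Reduce coefficients mod 14: 1·t ≡ 3 (mod 14).
    So t ≡ 3 (mod 14).
    Then x = 1 + 15·3 = 46, valid modulo lcm(15, 14) = 210: x ≡ 46 (mod 210).
  Combine with x ≡ 6 (mod 10): gcd(210, 10) = 10; 6 - 46 = -40, which IS divisible by 10, so compatible.
    Write x = 46 + 210·t and substitute into x ≡ 6 (mod 10): 210·t ≡ 6 − 46 = -40 (mod 10).
    Divide the congruence (and modulus) by g = 10: 21·t ≡ -4 (mod 1).
    Modulo 1 every t works; take t = 0.
    Then x = 46 + 210·0 = 46, valid modulo lcm(210, 10) = 210: x ≡ 46 (mod 210).
Verify: 46 mod 15 = 1, 46 mod 14 = 4, 46 mod 10 = 6.

x ≡ 46 (mod 210).


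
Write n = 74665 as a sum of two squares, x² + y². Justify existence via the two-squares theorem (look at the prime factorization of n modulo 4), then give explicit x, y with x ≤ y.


Step 1: Factor n = 74665 = 5 · 109 · 137.
Step 2: Check the mod-4 condition on each prime factor: 5 ≡ 1 (mod 4), exponent 1; 109 ≡ 1 (mod 4), exponent 1; 137 ≡ 1 (mod 4), exponent 1.
All primes ≡ 3 (mod 4) appear to even exponent (or don't appear), so by the two-squares theorem n IS expressible as a sum of two squares.
Step 3: Build a representation. Here n = 5 · 109 · 137 is a product of primes ≡ 1 (mod 4). Each prime p ≡ 1 (mod 4) is itself a sum of two squares; find a² by testing p − a² for a perfect square:
  5: 5 − 1² = 4 = 2² ⇒ 5 = 1² + 2².
  109: 109 − 1² = 108, 109 − 2² = 105, 109 − 3² = 100 = 10² ⇒ 109 = 3² + 10².
  137: 137 − 1² = 136, 137 − 2² = 133, 137 − 3² = 128, 137 − 4² = 121 = 11² ⇒ 137 = 4² + 11².
  Combine using the Brahmagupta–Fibonacci identity (a² + b²)(c² + d²) = (ac − bd)² + (ad + bc)² = (ac + bd)² + (ad − bc)²:
  5 · 109 = 545: from (1² + 2²)(3² + 10²), take (1·3 − 2·10, 1·10 + 2·3) = (3 − 20, 10 + 6) = (-17, 16); dropping signs (only squares matter) gives (17, 16); check 17² + 16² = 289 + 256 = 545 ✓.
  545 · 137 = 74665: from (17² + 16²)(4² + 11²), take (17·4 − 16·11, 17·11 + 16·4) = (68 − 176, 187 + 64) = (-108, 251); dropping signs (only squares matter) gives (108, 251); check 108² + 251² = 11664 + 63001 = 74665 ✓.
Step 4: Order so x ≤ y and verify: 108² + 251² = 11664 + 63001 = 74665 = n. ✓

n = 74665 = 108² + 251² (one valid representation with x ≤ y).


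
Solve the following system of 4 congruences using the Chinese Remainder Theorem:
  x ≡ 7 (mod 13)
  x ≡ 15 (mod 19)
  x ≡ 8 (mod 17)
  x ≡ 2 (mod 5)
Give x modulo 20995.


Product of moduli M = 13 · 19 · 17 · 5 = 20995.
Merge one congruence at a time:
  Start: x ≡ 7 (mod 13).
  Combine with x ≡ 15 (mod 19); new modulus lcm = 247.
    Write x = 7 + 13·t and substitute into x ≡ 15 (mod 19): 13·t ≡ 15 − 7 = 8 (mod 19).
    The inverse of 13 mod 19 is 3 (since 13·3 = 39 = 2·19 + 1), so t ≡ 3·8 = 24 ≡ 5 (mod 19).
    Then x = 7 + 13·5 = 72, valid modulo lcm(13, 19) = 247: x ≡ 72 (mod 247).
  Combine with x ≡ 8 (mod 17); new modulus lcm = 4199.
    Write x = 72 + 247·t and substitute into x ≡ 8 (mod 17): 247·t ≡ 8 − 72 = -64 (mod 17).
    Reduce coefficients mod 17: 9·t ≡ 4 (mod 17).
    The inverse of 9 mod 17 is 2 (since 9·2 = 18 = 1·17 + 1), so t ≡ 2·4 = 8 ≡ 8 (mod 17).
    Then x = 72 + 247·8 = 2048, valid modulo lcm(247, 17) = 4199: x ≡ 2048 (mod 4199).
  Combine with x ≡ 2 (mod 5); new modulus lcm = 20995.
    Write x = 2048 + 4199·t and substitute into x ≡ 2 (mod 5): 4199·t ≡ 2 − 2048 = -2046 (mod 5).
    Reduce coefficients mod 5: 4·t ≡ 4 (mod 5).
    The inverse of 4 mod 5 is 4 (since 4·4 = 16 = 3·5 + 1), so t ≡ 4·4 = 16 ≡ 1 (mod 5).
    Then x = 2048 + 4199·1 = 6247, valid modulo lcm(4199, 5) = 20995: x ≡ 6247 (mod 20995).
Verify against each original: 6247 mod 13 = 7, 6247 mod 19 = 15, 6247 mod 17 = 8, 6247 mod 5 = 2.

x ≡ 6247 (mod 20995).


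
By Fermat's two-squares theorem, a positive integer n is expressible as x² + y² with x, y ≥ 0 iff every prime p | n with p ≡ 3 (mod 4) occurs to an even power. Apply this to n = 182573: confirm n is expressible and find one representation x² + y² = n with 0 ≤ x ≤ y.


Step 1: Factor n = 182573 = 41 · 61 · 73.
Step 2: Check the mod-4 condition on each prime factor: 41 ≡ 1 (mod 4), exponent 1; 61 ≡ 1 (mod 4), exponent 1; 73 ≡ 1 (mod 4), exponent 1.
All primes ≡ 3 (mod 4) appear to even exponent (or don't appear), so by the two-squares theorem n IS expressible as a sum of two squares.
Step 3: Build a representation. Here n = 41 · 61 · 73 is a product of primes ≡ 1 (mod 4). Each prime p ≡ 1 (mod 4) is itself a sum of two squares; find a² by testing p − a² for a perfect square:
  41: 41 − 1² = 40, 41 − 2² = 37, 41 − 3² = 32, 41 − 4² = 25 = 5² ⇒ 41 = 4² + 5².
  61: 61 − 1² = 60, 61 − 2² = 57, 61 − 3² = 52, 61 − 4² = 45, 61 − 5² = 36 = 6² ⇒ 61 = 5² + 6².
  73: 73 − 1² = 72, 73 − 2² = 69, 73 − 3² = 64 = 8² ⇒ 73 = 3² + 8².
  Combine using the Brahmagupta–Fibonacci identity (a² + b²)(c² + d²) = (ac − bd)² + (ad + bc)² = (ac + bd)² + (ad − bc)²:
  41 · 61 = 2501: from (4² + 5²)(5² + 6²), take (4·5 − 5·6, 4·6 + 5·5) = (20 − 30, 24 + 25) = (-10, 49); dropping signs (only squares matter) gives (10, 49); check 10² + 49² = 100 + 2401 = 2501 ✓.
  2501 · 73 = 182573: from (10² + 49²)(3² + 8²), take (10·3 − 49·8, 10·8 + 49·3) = (30 − 392, 80 + 147) = (-362, 227); dropping signs (only squares matter) gives (362, 227); check 362² + 227² = 131044 + 51529 = 182573 ✓.
Step 4: Order so x ≤ y and verify: 227² + 362² = 51529 + 131044 = 182573 = n. ✓

n = 182573 = 227² + 362² (one valid representation with x ≤ y).
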